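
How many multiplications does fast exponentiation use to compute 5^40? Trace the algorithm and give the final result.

Computing 5^40 by squaring (build up from 5^1; each line after the first costs one multiplication):

5^1 = 5
5^2 = (5^1)^2 = 5^2 = 25
5^4 = (5^2)^2 = 25^2 = 625
5^5 = 5 * 5^4 = 5 * 625 = 3125
5^10 = (5^5)^2 = 3125^2 = 9765625
5^20 = (5^10)^2 = 9765625^2 = 95367431640625
5^40 = (5^20)^2 = 95367431640625^2 = 9094947017729282379150390625

Result: 9094947017729282379150390625
Multiplications needed: 6 (6 lines after 5^1)

5^40 = 9094947017729282379150390625. Using exponentiation by squaring, this requires 6 multiplications. The key idea: if the exponent is even, square the half-power; if odd, multiply by the base once.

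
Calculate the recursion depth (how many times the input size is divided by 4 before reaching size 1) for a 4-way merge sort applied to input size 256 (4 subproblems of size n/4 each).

For divide and conquer with division factor 4:

Problem sizes at each level:
Level 0: 256
Level 1: 64
Level 2: 16
Level 3: 4
Level 4: 1

The root is level 0 and the size-1 base case is level 4 (the tree spans levels 0 through 4, i.e. 5 levels counting the root), so the depth is the number of divisions: log_4(256) = 4

The recursion tree depth is log_4(256) = 4. At each level, the problem size is divided by 4, so it takes 4 divisions to reduce to a base case of size 1. The algorithm makes 4 recursive calls at each level.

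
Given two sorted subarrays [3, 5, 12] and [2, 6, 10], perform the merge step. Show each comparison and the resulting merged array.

Merging process:

Compare 3 vs 2: take 2 from right. Merged: [2]
Compare 3 vs 6: take 3 from left. Merged: [2, 3]
Compare 5 vs 6: take 5 from left. Merged: [2, 3, 5]
Compare 12 vs 6: take 6 from right. Merged: [2, 3, 5, 6]
Compare 12 vs 10: take 10 from right. Merged: [2, 3, 5, 6, 10]
Append remaining from left: [12]. Merged: [2, 3, 5, 6, 10, 12]

Final merged array: [2, 3, 5, 6, 10, 12]
Total comparisons: 5

The merged array is [2, 3, 5, 6, 10, 12], requiring 5 comparisons. The merge step runs in O(n) time where n is the total number of elements.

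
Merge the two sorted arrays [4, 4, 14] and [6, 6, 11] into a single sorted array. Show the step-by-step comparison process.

Merging process:

Compare 4 vs 6: take 4 from left. Merged: [4]
Compare 4 vs 6: take 4 from left. Merged: [4, 4]
Compare 14 vs 6: take 6 from right. Merged: [4, 4, 6]
Compare 14 vs 6: take 6 from right. Merged: [4, 4, 6, 6]
Compare 14 vs 11: take 11 from right. Merged: [4, 4, 6, 6, 11]
Append remaining from left: [14]. Merged: [4, 4, 6, 6, 11, 14]

Final merged array: [4, 4, 6, 6, 11, 14]
Total comparisons: 5

The merged array is [4, 4, 6, 6, 11, 14], requiring 5 comparisons. The merge step runs in O(n) time where n is the total number of elements.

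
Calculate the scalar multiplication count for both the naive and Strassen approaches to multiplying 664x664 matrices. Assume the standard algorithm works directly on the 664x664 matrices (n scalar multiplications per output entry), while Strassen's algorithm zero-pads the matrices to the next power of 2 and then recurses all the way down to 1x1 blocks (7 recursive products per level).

Matrix multiplication for 664x664 matrices:

Strassen's algorithm requires power-of-2 dimensions. Pad 664x664 to 1024x1024 (next power of 2).

Standard algorithm: 664^3 = 292754944 multiplications
Strassen's algorithm: 7^(log2(1024)) = 7^10 = 282475249 multiplications
Savings: 292754944 - 282475249 = 10279695 multiplications

Standard: 292754944 multiplications (664^3). Strassen: 282475249 multiplications (7^10, after padding to 1024x1024). Strassen reduces 8 recursive multiplications to 7 at each level.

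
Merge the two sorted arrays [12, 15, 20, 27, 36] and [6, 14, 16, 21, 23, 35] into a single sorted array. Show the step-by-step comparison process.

Merging process:

Compare 12 vs 6: take 6 from right. Merged: [6]
Compare 12 vs 14: take 12 from left. Merged: [6, 12]
Compare 15 vs 14: take 14 from right. Merged: [6, 12, 14]
Compare 15 vs 16: take 15 from left. Merged: [6, 12, 14, 15]
Compare 20 vs 16: take 16 from right. Merged: [6, 12, 14, 15, 16]
Compare 20 vs 21: take 20 from left. Merged: [6, 12, 14, 15, 16, 20]
Compare 27 vs 21: take 21 from right. Merged: [6, 12, 14, 15, 16, 20, 21]
Compare 27 vs 23: take 23 from right. Merged: [6, 12, 14, 15, 16, 20, 21, 23]
Compare 27 vs 35: take 27 from left. Merged: [6, 12, 14, 15, 16, 20, 21, 23, 27]
Compare 36 vs 35: take 35 from right. Merged: [6, 12, 14, 15, 16, 20, 21, 23, 27, 35]
Append remaining from left: [36]. Merged: [6, 12, 14, 15, 16, 20, 21, 23, 27, 35, 36]

Final merged array: [6, 12, 14, 15, 16, 20, 21, 23, 27, 35, 36]
Total comparisons: 10

The merged array is [6, 12, 14, 15, 16, 20, 21, 23, 27, 35, 36], requiring 10 comparisons. The merge step runs in O(n) time where n is the total number of elements.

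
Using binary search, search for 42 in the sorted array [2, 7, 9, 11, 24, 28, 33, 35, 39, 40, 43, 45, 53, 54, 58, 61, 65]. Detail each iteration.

Binary search for 42 in [2, 7, 9, 11, 24, 28, 33, 35, 39, 40, 43, 45, 53, 54, 58, 61, 65]:

lo=0, hi=16, mid=8, arr[mid]=39 -> 39 < 42, search right half
lo=9, hi=16, mid=12, arr[mid]=53 -> 53 > 42, search left half
lo=9, hi=11, mid=10, arr[mid]=43 -> 43 > 42, search left half
lo=9, hi=9, mid=9, arr[mid]=40 -> 40 < 42, search right half
lo=10 > hi=9, target 42 not found

Binary search determines that 42 is not in the array after 4 comparisons. The search space was exhausted without finding the target.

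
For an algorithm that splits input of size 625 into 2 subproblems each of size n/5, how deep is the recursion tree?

For divide and conquer with division factor 5:

Problem sizes at each level:
Level 0: 625
Level 1: 125
Level 2: 25
Level 3: 5
Level 4: 1

The root is level 0 and the size-1 base case is level 4 (the tree spans levels 0 through 4, i.e. 5 levels counting the root), so the depth is the number of divisions: log_5(625) = 4

The recursion tree depth is log_5(625) = 4. At each level, the problem size is divided by 5, so it takes 4 divisions to reduce to a base case of size 1. The algorithm makes 2 recursive calls at each level.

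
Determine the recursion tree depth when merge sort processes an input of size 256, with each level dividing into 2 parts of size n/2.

For divide and conquer with division factor 2:

Problem sizes at each level:
Level 0: 256
Level 1: 128
Level 2: 64
Level 3: 32
Level 4: 16
Level 5: 8
Level 6: 4
Level 7: 2
Level 8: 1

The root is level 0 and the size-1 base case is level 8 (the tree spans levels 0 through 8, i.e. 9 levels counting the root), so the depth is the number of divisions: log_2(256) = 8

The recursion tree depth is log_2(256) = 8. At each level, the problem size is divided by 2, so it takes 8 divisions to reduce to a base case of size 1. The algorithm makes 2 recursive calls at each level.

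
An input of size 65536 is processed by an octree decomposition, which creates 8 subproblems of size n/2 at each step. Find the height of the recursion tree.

For divide and conquer with division factor 2:

Problem sizes at each level:
Level 0: 65536
Level 1: 32768
Level 2: 16384
Level 3: 8192
Level 4: 4096
Level 5: 2048
Level 6: 1024
Level 7: 512
Level 8: 256
Level 9: 128
Level 10: 64
Level 11: 32
Level 12: 16
Level 13: 8
Level 14: 4
Level 15: 2
Level 16: 1

The root is level 0 and the size-1 base case is level 16 (the tree spans levels 0 through 16, i.e. 17 levels counting the root), so the depth is the number of divisions: log_2(65536) = 16

The recursion tree depth is log_2(65536) = 16. At each level, the problem size is divided by 2, so it takes 16 divisions to reduce to a base case of size 1. The algorithm makes 8 recursive calls at each level.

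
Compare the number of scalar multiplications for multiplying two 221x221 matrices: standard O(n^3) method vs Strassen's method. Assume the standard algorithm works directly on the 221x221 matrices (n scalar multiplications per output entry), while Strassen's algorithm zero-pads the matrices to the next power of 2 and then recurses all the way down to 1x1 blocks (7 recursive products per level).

Matrix multiplication for 221x221 matrices:

Strassen's algorithm requires power-of-2 dimensions. Pad 221x221 to 256x256 (next power of 2).

Standard algorithm: 221^3 = 10793861 multiplications
Strassen's algorithm: 7^(log2(256)) = 7^8 = 5764801 multiplications
Savings: 10793861 - 5764801 = 5029060 multiplications

Standard: 10793861 multiplications (221^3). Strassen: 5764801 multiplications (7^8, after padding to 256x256). Strassen reduces 8 recursive multiplications to 7 at each level.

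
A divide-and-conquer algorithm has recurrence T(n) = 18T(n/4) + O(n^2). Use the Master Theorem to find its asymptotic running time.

Master Theorem for T(n) = 18T(n/4) + O(n^2):

a = 18, b = 4, c = 2
log_b(a) = log_4(18) = 2.0850

Case 1: c = 2 < log_4(18) = 2.0850
T(n) = O(n^(log_4 18))

For T(n) = 18T(n/4) + O(n^2): log_4(18) = 2.0850. This is Case 1 of the Master Theorem (c < log_b(a), work dominated by leaves), giving O(n^(log_4 18)).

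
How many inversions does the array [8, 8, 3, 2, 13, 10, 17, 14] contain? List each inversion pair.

Finding inversions in [8, 8, 3, 2, 13, 10, 17, 14]:

(0, 2): arr[0]=8 > arr[2]=3
(0, 3): arr[0]=8 > arr[3]=2
(1, 2): arr[1]=8 > arr[2]=3
(1, 3): arr[1]=8 > arr[3]=2
(2, 3): arr[2]=3 > arr[3]=2
(4, 5): arr[4]=13 > arr[5]=10
(6, 7): arr[6]=17 > arr[7]=14

Total inversions: 7

The array has 7 inversion(s): (0,2), (0,3), (1,2), (1,3), (2,3), (4,5), (6,7). Each pair (i,j) satisfies i < j and arr[i] > arr[j].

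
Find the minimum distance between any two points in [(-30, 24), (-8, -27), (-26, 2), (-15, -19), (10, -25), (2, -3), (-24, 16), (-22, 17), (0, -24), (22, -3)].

Computing all pairwise distances among 10 points:

d((-30, 24), (-8, -27)) = 55.5428
d((-30, 24), (-26, 2)) = 22.3607
d((-30, 24), (-15, -19)) = 45.5412
d((-30, 24), (10, -25)) = 63.2535
d((-30, 24), (2, -3)) = 41.8688
d((-30, 24), (-24, 16)) = 10.0
d((-30, 24), (-22, 17)) = 10.6301
d((-30, 24), (0, -24)) = 56.6039
d((-30, 24), (22, -3)) = 58.5918
d((-8, -27), (-26, 2)) = 34.1321
d((-8, -27), (-15, -19)) = 10.6301
d((-8, -27), (10, -25)) = 18.1108
d((-8, -27), (2, -3)) = 26.0
d((-8, -27), (-24, 16)) = 45.8803
d((-8, -27), (-22, 17)) = 46.1736
d((-8, -27), (0, -24)) = 8.544
d((-8, -27), (22, -3)) = 38.4187
d((-26, 2), (-15, -19)) = 23.7065
d((-26, 2), (10, -25)) = 45.0
d((-26, 2), (2, -3)) = 28.4429
d((-26, 2), (-24, 16)) = 14.1421
d((-26, 2), (-22, 17)) = 15.5242
d((-26, 2), (0, -24)) = 36.7696
d((-26, 2), (22, -3)) = 48.2597
d((-15, -19), (10, -25)) = 25.7099
d((-15, -19), (2, -3)) = 23.3452
d((-15, -19), (-24, 16)) = 36.1386
d((-15, -19), (-22, 17)) = 36.6742
d((-15, -19), (0, -24)) = 15.8114
d((-15, -19), (22, -3)) = 40.3113
d((10, -25), (2, -3)) = 23.4094
d((10, -25), (-24, 16)) = 53.2635
d((10, -25), (-22, 17)) = 52.8015
d((10, -25), (0, -24)) = 10.0499
d((10, -25), (22, -3)) = 25.0599
d((2, -3), (-24, 16)) = 32.2025
d((2, -3), (-22, 17)) = 31.241
d((2, -3), (0, -24)) = 21.095
d((2, -3), (22, -3)) = 20.0
d((-24, 16), (-22, 17)) = 2.2361 <-- minimum
d((-24, 16), (0, -24)) = 46.6476
d((-24, 16), (22, -3)) = 49.7695
d((-22, 17), (0, -24)) = 46.5296
d((-22, 17), (22, -3)) = 48.3322
d((0, -24), (22, -3)) = 30.4138

Closest pair: (-24, 16) and (-22, 17) with distance 2.2361

The closest pair is (-24, 16) and (-22, 17) with Euclidean distance 2.2361. For 10 points, brute-force pairwise comparison is shown above. For large n, the divide-and-conquer algorithm (sort by x, recurse on halves, check the dividing strip) achieves O(n log n).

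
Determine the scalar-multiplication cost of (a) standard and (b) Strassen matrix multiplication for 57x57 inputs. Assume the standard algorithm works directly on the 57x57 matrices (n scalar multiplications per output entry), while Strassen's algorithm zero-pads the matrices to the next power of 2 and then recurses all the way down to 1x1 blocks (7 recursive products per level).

Matrix multiplication for 57x57 matrices:

Strassen's algorithm requires power-of-2 dimensions. Pad 57x57 to 64x64 (next power of 2).

Standard algorithm: 57^3 = 185193 multiplications
Strassen's algorithm: 7^(log2(64)) = 7^6 = 117649 multiplications
Savings: 185193 - 117649 = 67544 multiplications

Standard: 185193 multiplications (57^3). Strassen: 117649 multiplications (7^6, after padding to 64x64). Strassen reduces 8 recursive multiplications to 7 at each level.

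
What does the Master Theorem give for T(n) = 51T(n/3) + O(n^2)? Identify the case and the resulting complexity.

Master Theorem for T(n) = 51T(n/3) + O(n^2):

a = 51, b = 3, c = 2
log_b(a) = log_3(51) = 3.5789

Case 1: c = 2 < log_3(51) = 3.5789
T(n) = O(n^(log_3 51))

For T(n) = 51T(n/3) + O(n^2): log_3(51) = 3.5789. This is Case 1 of the Master Theorem (c < log_b(a), work dominated by leaves), giving O(n^(log_3 51)).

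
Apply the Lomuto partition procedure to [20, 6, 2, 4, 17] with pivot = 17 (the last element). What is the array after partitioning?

Lomuto partition with pivot = 17:

Initial array: [20, 6, 2, 4, 17]

arr[0]=20 > 17: no swap
arr[1]=6 <= 17: swap with position 0, array becomes [6, 20, 2, 4, 17]
arr[2]=2 <= 17: swap with position 1, array becomes [6, 2, 20, 4, 17]
arr[3]=4 <= 17: swap with position 2, array becomes [6, 2, 4, 20, 17]

Place pivot at position 3: [6, 2, 4, 17, 20]
Pivot position: 3

After partitioning with pivot 17, the array becomes [6, 2, 4, 17, 20]. The pivot is placed at index 3. All elements to the left of the pivot are <= 17, and all elements to the right are > 17.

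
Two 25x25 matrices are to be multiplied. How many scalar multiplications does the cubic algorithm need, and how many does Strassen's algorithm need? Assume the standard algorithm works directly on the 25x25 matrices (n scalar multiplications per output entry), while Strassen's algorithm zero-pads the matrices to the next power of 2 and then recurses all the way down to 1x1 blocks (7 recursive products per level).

Matrix multiplication for 25x25 matrices:

Strassen's algorithm requires power-of-2 dimensions. Pad 25x25 to 32x32 (next power of 2).

Standard algorithm: 25^3 = 15625 multiplications
Strassen's algorithm: 7^(log2(32)) = 7^5 = 16807 multiplications
Difference: 15625 - 16807 = -1182 (Strassen uses MORE here due to padding overhead — for small or just-over-power-of-2 n, padding can outweigh the per-level savings)

Standard: 15625 multiplications (25^3). Strassen: 16807 multiplications (7^5, after padding to 32x32). Strassen reduces 8 recursive multiplications to 7 at each level.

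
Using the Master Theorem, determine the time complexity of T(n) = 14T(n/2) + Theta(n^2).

Master Theorem for T(n) = 14T(n/2) + O(n^2):

a = 14, b = 2, c = 2
log_b(a) = log_2(14) = 3.8074

Case 1: c = 2 < log_2(14) = 3.8074
T(n) = O(n^(log_2 14))

For T(n) = 14T(n/2) + O(n^2): log_2(14) = 3.8074. This is Case 1 of the Master Theorem (c < log_b(a), work dominated by leaves), giving O(n^(log_2 14)).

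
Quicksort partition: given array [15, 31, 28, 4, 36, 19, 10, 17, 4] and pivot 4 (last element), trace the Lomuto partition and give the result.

Lomuto partition with pivot = 4:

Initial array: [15, 31, 28, 4, 36, 19, 10, 17, 4]

arr[0]=15 > 4: no swap
arr[1]=31 > 4: no swap
arr[2]=28 > 4: no swap
arr[3]=4 <= 4: swap with position 0, array becomes [4, 31, 28, 15, 36, 19, 10, 17, 4]
arr[4]=36 > 4: no swap
arr[5]=19 > 4: no swap
arr[6]=10 > 4: no swap
arr[7]=17 > 4: no swap

Place pivot at position 1: [4, 4, 28, 15, 36, 19, 10, 17, 31]
Pivot position: 1

After partitioning with pivot 4, the array becomes [4, 4, 28, 15, 36, 19, 10, 17, 31]. The pivot is placed at index 1. All elements to the left of the pivot are <= 4, and all elements to the right are > 4.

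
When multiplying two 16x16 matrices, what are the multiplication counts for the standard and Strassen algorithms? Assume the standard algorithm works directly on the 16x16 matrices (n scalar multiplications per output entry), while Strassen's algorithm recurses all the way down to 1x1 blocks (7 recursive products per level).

Matrix multiplication for 16x16 matrices:

Standard algorithm: 16^3 = 4096 multiplications
Strassen's algorithm: 7^(log2(16)) = 7^4 = 2401 multiplications
Savings: 4096 - 2401 = 1695 multiplications

Standard: 4096 multiplications (16^3). Strassen: 2401 multiplications (7^4). Strassen reduces 8 recursive multiplications to 7 at each level.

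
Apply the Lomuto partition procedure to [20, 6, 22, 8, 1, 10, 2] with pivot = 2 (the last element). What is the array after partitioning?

Lomuto partition with pivot = 2:

Initial array: [20, 6, 22, 8, 1, 10, 2]

arr[0]=20 > 2: no swap
arr[1]=6 > 2: no swap
arr[2]=22 > 2: no swap
arr[3]=8 > 2: no swap
arr[4]=1 <= 2: swap with position 0, array becomes [1, 6, 22, 8, 20, 10, 2]
arr[5]=10 > 2: no swap

Place pivot at position 1: [1, 2, 22, 8, 20, 10, 6]
Pivot position: 1

After partitioning with pivot 2, the array becomes [1, 2, 22, 8, 20, 10, 6]. The pivot is placed at index 1. All elements to the left of the pivot are <= 2, and all elements to the right are > 2.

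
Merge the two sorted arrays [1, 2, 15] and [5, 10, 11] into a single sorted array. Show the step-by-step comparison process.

Merging process:

Compare 1 vs 5: take 1 from left. Merged: [1]
Compare 2 vs 5: take 2 from left. Merged: [1, 2]
Compare 15 vs 5: take 5 from right. Merged: [1, 2, 5]
Compare 15 vs 10: take 10 from right. Merged: [1, 2, 5, 10]
Compare 15 vs 11: take 11 from right. Merged: [1, 2, 5, 10, 11]
Append remaining from left: [15]. Merged: [1, 2, 5, 10, 11, 15]

Final merged array: [1, 2, 5, 10, 11, 15]
Total comparisons: 5

The merged array is [1, 2, 5, 10, 11, 15], requiring 5 comparisons. The merge step runs in O(n) time where n is the total number of elements.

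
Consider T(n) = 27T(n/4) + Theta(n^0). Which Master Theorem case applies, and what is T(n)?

Master Theorem for T(n) = 27T(n/4) + O(n^0):

a = 27, b = 4, c = 0
log_b(a) = log_4(27) = 2.3774

Case 1: c = 0 < log_4(27) = 2.3774
T(n) = O(n^(log_4 27))

For T(n) = 27T(n/4) + O(n^0): log_4(27) = 2.3774. This is Case 1 of the Master Theorem (c < log_b(a), work dominated by leaves), giving O(n^(log_4 27)).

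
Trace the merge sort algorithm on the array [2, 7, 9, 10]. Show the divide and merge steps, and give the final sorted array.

Merge sort trace:

Split: [2, 7, 9, 10] -> [2, 7] and [9, 10]
  Split: [2, 7] -> [2] and [7]
  Merge: [2] + [7] -> [2, 7]
  Split: [9, 10] -> [9] and [10]
  Merge: [9] + [10] -> [9, 10]
Merge: [2, 7] + [9, 10] -> [2, 7, 9, 10]

Final sorted array: [2, 7, 9, 10]

The merge sort proceeds by recursively splitting the array and merging sorted halves.
After all merges, the sorted array is [2, 7, 9, 10].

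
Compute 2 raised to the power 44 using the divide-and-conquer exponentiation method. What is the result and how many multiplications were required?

Computing 2^44 by squaring (build up from 2^1; each line after the first costs one multiplication):

2^1 = 2
2^2 = (2^1)^2 = 2^2 = 4
2^4 = (2^2)^2 = 4^2 = 16
2^5 = 2 * 2^4 = 2 * 16 = 32
2^10 = (2^5)^2 = 32^2 = 1024
2^11 = 2 * 2^10 = 2 * 1024 = 2048
2^22 = (2^11)^2 = 2048^2 = 4194304
2^44 = (2^22)^2 = 4194304^2 = 17592186044416

Result: 17592186044416
Multiplications needed: 7 (7 lines after 2^1)

2^44 = 17592186044416. Using exponentiation by squaring, this requires 7 multiplications. The key idea: if the exponent is even, square the half-power; if odd, multiply by the base once.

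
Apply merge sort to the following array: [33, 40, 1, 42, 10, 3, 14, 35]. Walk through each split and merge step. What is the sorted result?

Merge sort trace:

Split: [33, 40, 1, 42, 10, 3, 14, 35] -> [33, 40, 1, 42] and [10, 3, 14, 35]
  Split: [33, 40, 1, 42] -> [33, 40] and [1, 42]
    Split: [33, 40] -> [33] and [40]
    Merge: [33] + [40] -> [33, 40]
    Split: [1, 42] -> [1] and [42]
    Merge: [1] + [42] -> [1, 42]
  Merge: [33, 40] + [1, 42] -> [1, 33, 40, 42]
  Split: [10, 3, 14, 35] -> [10, 3] and [14, 35]
    Split: [10, 3] -> [10] and [3]
    Merge: [10] + [3] -> [3, 10]
    Split: [14, 35] -> [14] and [35]
    Merge: [14] + [35] -> [14, 35]
  Merge: [3, 10] + [14, 35] -> [3, 10, 14, 35]
Merge: [1, 33, 40, 42] + [3, 10, 14, 35] -> [1, 3, 10, 14, 33, 35, 40, 42]

Final sorted array: [1, 3, 10, 14, 33, 35, 40, 42]

The merge sort proceeds by recursively splitting the array and merging sorted halves.
After all merges, the sorted array is [1, 3, 10, 14, 33, 35, 40, 42].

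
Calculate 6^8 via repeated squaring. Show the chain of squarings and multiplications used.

Computing 6^8 by squaring (build up from 6^1; each line after the first costs one multiplication):

6^1 = 6
6^2 = (6^1)^2 = 6^2 = 36
6^4 = (6^2)^2 = 36^2 = 1296
6^8 = (6^4)^2 = 1296^2 = 1679616

Result: 1679616
Multiplications needed: 3 (3 lines after 6^1)

6^8 = 1679616. Using exponentiation by squaring, this requires 3 multiplications. The key idea: if the exponent is even, square the half-power; if odd, multiply by the base once.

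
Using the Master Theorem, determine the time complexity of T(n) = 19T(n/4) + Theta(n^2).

Master Theorem for T(n) = 19T(n/4) + O(n^2):

a = 19, b = 4, c = 2
log_b(a) = log_4(19) = 2.1240

Case 1: c = 2 < log_4(19) = 2.1240
T(n) = O(n^(log_4 19))

For T(n) = 19T(n/4) + O(n^2): log_4(19) = 2.1240. This is Case 1 of the Master Theorem (c < log_b(a), work dominated by leaves), giving O(n^(log_4 19)).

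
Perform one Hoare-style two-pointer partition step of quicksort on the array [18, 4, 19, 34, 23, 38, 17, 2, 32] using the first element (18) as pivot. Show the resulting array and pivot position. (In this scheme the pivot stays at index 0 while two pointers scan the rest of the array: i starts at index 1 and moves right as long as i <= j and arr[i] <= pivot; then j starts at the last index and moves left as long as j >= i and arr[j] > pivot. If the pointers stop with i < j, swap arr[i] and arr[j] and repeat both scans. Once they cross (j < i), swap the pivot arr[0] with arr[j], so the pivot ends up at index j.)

Hoare-style two-pointer partition with pivot = 18:

Initial array: [18, 4, 19, 34, 23, 38, 17, 2, 32]

Pointers start at i = 1, j = 8.
i stops at index 2 (arr[2]=19 > 18), j stops at index 7 (arr[7]=2 <= 18): swap arr[2] and arr[7], array becomes [18, 4, 2, 34, 23, 38, 17, 19, 32]
i stops at index 3 (arr[3]=34 > 18), j stops at index 6 (arr[6]=17 <= 18): swap arr[3] and arr[6], array becomes [18, 4, 2, 17, 23, 38, 34, 19, 32]
i ends at 4, j ends at 3: the pointers have crossed (j < i), so scanning stops.

Swap pivot arr[0] with arr[3] to place pivot at position 3: [17, 4, 2, 18, 23, 38, 34, 19, 32]
Pivot position: 3

After partitioning with pivot 18, the array becomes [17, 4, 2, 18, 23, 38, 34, 19, 32]. The pivot is placed at index 3. All elements to the left of the pivot are <= 18, and all elements to the right are > 18.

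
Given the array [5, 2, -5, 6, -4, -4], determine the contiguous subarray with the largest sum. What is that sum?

Using Kadane's algorithm on [5, 2, -5, 6, -4, -4]:

Scanning through the array:
Position 1 (value 2): max_ending_here = 7, max_so_far = 7
Position 2 (value -5): max_ending_here = 2, max_so_far = 7
Position 3 (value 6): max_ending_here = 8, max_so_far = 8
Position 4 (value -4): max_ending_here = 4, max_so_far = 8
Position 5 (value -4): max_ending_here = 0, max_so_far = 8

Maximum subarray: [5, 2, -5, 6]
Maximum sum: 8

The maximum subarray is [5, 2, -5, 6] with sum 8. This subarray runs from index 0 to index 3.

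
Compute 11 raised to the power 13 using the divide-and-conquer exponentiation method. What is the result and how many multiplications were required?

Computing 11^13 by squaring (build up from 11^1; each line after the first costs one multiplication):

11^1 = 11
11^2 = (11^1)^2 = 11^2 = 121
11^3 = 11 * 11^2 = 11 * 121 = 1331
11^6 = (11^3)^2 = 1331^2 = 1771561
11^12 = (11^6)^2 = 1771561^2 = 3138428376721
11^13 = 11 * 11^12 = 11 * 3138428376721 = 34522712143931

Result: 34522712143931
Multiplications needed: 5 (5 lines after 11^1)

11^13 = 34522712143931. Using exponentiation by squaring, this requires 5 multiplications. The key idea: if the exponent is even, square the half-power; if odd, multiply by the base once.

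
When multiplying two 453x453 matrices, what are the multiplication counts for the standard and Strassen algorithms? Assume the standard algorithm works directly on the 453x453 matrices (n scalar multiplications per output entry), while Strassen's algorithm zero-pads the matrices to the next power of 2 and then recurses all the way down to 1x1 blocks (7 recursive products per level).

Matrix multiplication for 453x453 matrices:

Strassen's algorithm requires power-of-2 dimensions. Pad 453x453 to 512x512 (next power of 2).

Standard algorithm: 453^3 = 92959677 multiplications
Strassen's algorithm: 7^(log2(512)) = 7^9 = 40353607 multiplications
Savings: 92959677 - 40353607 = 52606070 multiplications

Standard: 92959677 multiplications (453^3). Strassen: 40353607 multiplications (7^9, after padding to 512x512). Strassen reduces 8 recursive multiplications to 7 at each level.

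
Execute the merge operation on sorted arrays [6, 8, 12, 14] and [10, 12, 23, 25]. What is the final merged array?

Merging process:

Compare 6 vs 10: take 6 from left. Merged: [6]
Compare 8 vs 10: take 8 from left. Merged: [6, 8]
Compare 12 vs 10: take 10 from right. Merged: [6, 8, 10]
Compare 12 vs 12: take 12 from left. Merged: [6, 8, 10, 12]
Compare 14 vs 12: take 12 from right. Merged: [6, 8, 10, 12, 12]
Compare 14 vs 23: take 14 from left. Merged: [6, 8, 10, 12, 12, 14]
Append remaining from right: [23, 25]. Merged: [6, 8, 10, 12, 12, 14, 23, 25]

Final merged array: [6, 8, 10, 12, 12, 14, 23, 25]
Total comparisons: 6

The merged array is [6, 8, 10, 12, 12, 14, 23, 25], requiring 6 comparisons. The merge step runs in O(n) time where n is the total number of elements.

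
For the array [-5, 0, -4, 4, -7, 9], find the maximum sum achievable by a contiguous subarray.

Using Kadane's algorithm on [-5, 0, -4, 4, -7, 9]:

Scanning through the array:
Position 1 (value 0): max_ending_here = 0, max_so_far = 0
Position 2 (value -4): max_ending_here = -4, max_so_far = 0
Position 3 (value 4): max_ending_here = 4, max_so_far = 4
Position 4 (value -7): max_ending_here = -3, max_so_far = 4
Position 5 (value 9): max_ending_here = 9, max_so_far = 9

Maximum subarray: [9]
Maximum sum: 9

The maximum subarray is [9] with sum 9. This subarray runs from index 5 to index 5.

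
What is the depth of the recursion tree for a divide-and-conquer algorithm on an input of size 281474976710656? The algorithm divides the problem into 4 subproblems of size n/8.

For divide and conquer with division factor 8:

Problem sizes at each level:
Level 0: 281474976710656
Level 1: 35184372088832
Level 2: 4398046511104
Level 3: 549755813888
Level 4: 68719476736
Level 5: 8589934592
Level 6: 1073741824
Level 7: 134217728
Level 8: 16777216
Level 9: 2097152
Level 10: 262144
Level 11: 32768
Level 12: 4096
Level 13: 512
Level 14: 64
Level 15: 8
Level 16: 1

The root is level 0 and the size-1 base case is level 16 (the tree spans levels 0 through 16, i.e. 17 levels counting the root), so the depth is the number of divisions: log_8(281474976710656) = 16

The recursion tree depth is log_8(281474976710656) = 16. At each level, the problem size is divided by 8, so it takes 16 divisions to reduce to a base case of size 1. The algorithm makes 4 recursive calls at each level.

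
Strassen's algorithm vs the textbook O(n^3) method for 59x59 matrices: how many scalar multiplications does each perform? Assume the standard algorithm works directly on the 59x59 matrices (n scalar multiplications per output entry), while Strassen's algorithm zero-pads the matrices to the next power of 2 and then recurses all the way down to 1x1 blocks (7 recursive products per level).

Matrix multiplication for 59x59 matrices:

Strassen's algorithm requires power-of-2 dimensions. Pad 59x59 to 64x64 (next power of 2).

Standard algorithm: 59^3 = 205379 multiplications
Strassen's algorithm: 7^(log2(64)) = 7^6 = 117649 multiplications
Savings: 205379 - 117649 = 87730 multiplications

Standard: 205379 multiplications (59^3). Strassen: 117649 multiplications (7^6, after padding to 64x64). Strassen reduces 8 recursive multiplications to 7 at each level.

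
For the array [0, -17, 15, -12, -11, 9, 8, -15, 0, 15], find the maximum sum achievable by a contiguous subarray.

Using Kadane's algorithm on [0, -17, 15, -12, -11, 9, 8, -15, 0, 15]:

Scanning through the array:
Position 1 (value -17): max_ending_here = -17, max_so_far = 0
Position 2 (value 15): max_ending_here = 15, max_so_far = 15
Position 3 (value -12): max_ending_here = 3, max_so_far = 15
Position 4 (value -11): max_ending_here = -8, max_so_far = 15
Position 5 (value 9): max_ending_here = 9, max_so_far = 15
Position 6 (value 8): max_ending_here = 17, max_so_far = 17
Position 7 (value -15): max_ending_here = 2, max_so_far = 17
Position 8 (value 0): max_ending_here = 2, max_so_far = 17
Position 9 (value 15): max_ending_here = 17, max_so_far = 17

Maximum subarray: [9, 8]
Maximum sum: 17

The maximum subarray is [9, 8] with sum 17. This subarray runs from index 5 to index 6.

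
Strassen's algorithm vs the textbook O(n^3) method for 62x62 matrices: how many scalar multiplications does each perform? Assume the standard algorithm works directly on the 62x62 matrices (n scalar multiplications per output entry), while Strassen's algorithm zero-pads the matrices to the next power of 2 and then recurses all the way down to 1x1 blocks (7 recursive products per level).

Matrix multiplication for 62x62 matrices:

Strassen's algorithm requires power-of-2 dimensions. Pad 62x62 to 64x64 (next power of 2).

Standard algorithm: 62^3 = 238328 multiplications
Strassen's algorithm: 7^(log2(64)) = 7^6 = 117649 multiplications
Savings: 238328 - 117649 = 120679 multiplications

Standard: 238328 multiplications (62^3). Strassen: 117649 multiplications (7^6, after padding to 64x64). Strassen reduces 8 recursive multiplications to 7 at each level.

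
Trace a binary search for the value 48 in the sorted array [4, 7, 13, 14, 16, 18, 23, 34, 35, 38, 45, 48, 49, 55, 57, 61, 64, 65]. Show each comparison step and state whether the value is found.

Binary search for 48 in [4, 7, 13, 14, 16, 18, 23, 34, 35, 38, 45, 48, 49, 55, 57, 61, 64, 65]:

lo=0, hi=17, mid=8, arr[mid]=35 -> 35 < 48, search right half
lo=9, hi=17, mid=13, arr[mid]=55 -> 55 > 48, search left half
lo=9, hi=12, mid=10, arr[mid]=45 -> 45 < 48, search right half
lo=11, hi=12, mid=11, arr[mid]=48 -> Found target at index 11!

Binary search finds 48 at index 11 after 4 comparisons. The search repeatedly halves the search space by comparing with the middle element.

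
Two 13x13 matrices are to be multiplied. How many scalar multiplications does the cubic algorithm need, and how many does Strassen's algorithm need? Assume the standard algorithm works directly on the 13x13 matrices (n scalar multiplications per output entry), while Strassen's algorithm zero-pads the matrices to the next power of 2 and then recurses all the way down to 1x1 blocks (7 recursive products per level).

Matrix multiplication for 13x13 matrices:

Strassen's algorithm requires power-of-2 dimensions. Pad 13x13 to 16x16 (next power of 2).

Standard algorithm: 13^3 = 2197 multiplications
Strassen's algorithm: 7^(log2(16)) = 7^4 = 2401 multiplications
Difference: 2197 - 2401 = -204 (Strassen uses MORE here due to padding overhead — for small or just-over-power-of-2 n, padding can outweigh the per-level savings)

Standard: 2197 multiplications (13^3). Strassen: 2401 multiplications (7^4, after padding to 16x16). Strassen reduces 8 recursive multiplications to 7 at each level.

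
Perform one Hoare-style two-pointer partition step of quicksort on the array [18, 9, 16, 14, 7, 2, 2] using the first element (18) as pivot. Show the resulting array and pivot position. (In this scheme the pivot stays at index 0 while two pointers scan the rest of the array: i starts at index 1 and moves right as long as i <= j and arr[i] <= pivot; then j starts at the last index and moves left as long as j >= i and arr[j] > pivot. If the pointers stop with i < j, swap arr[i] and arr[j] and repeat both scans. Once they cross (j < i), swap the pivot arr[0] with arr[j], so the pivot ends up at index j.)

Hoare-style two-pointer partition with pivot = 18:

Initial array: [18, 9, 16, 14, 7, 2, 2]

Pointers start at i = 1, j = 6.
i ends at 7, j ends at 6: the pointers have crossed (j < i), so scanning stops.

Swap pivot arr[0] with arr[6] to place pivot at position 6: [2, 9, 16, 14, 7, 2, 18]
Pivot position: 6

After partitioning with pivot 18, the array becomes [2, 9, 16, 14, 7, 2, 18]. The pivot is placed at index 6. All elements to the left of the pivot are <= 18, and all elements to the right are > 18.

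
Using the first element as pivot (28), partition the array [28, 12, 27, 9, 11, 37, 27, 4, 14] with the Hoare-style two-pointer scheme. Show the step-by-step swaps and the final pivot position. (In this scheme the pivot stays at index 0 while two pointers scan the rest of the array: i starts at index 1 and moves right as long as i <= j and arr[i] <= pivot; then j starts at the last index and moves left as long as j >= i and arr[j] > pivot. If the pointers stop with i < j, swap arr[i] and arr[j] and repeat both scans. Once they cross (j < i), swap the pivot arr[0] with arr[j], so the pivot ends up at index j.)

Hoare-style two-pointer partition with pivot = 28:

Initial array: [28, 12, 27, 9, 11, 37, 27, 4, 14]

Pointers start at i = 1, j = 8.
i stops at index 5 (arr[5]=37 > 28), j stops at index 8 (arr[8]=14 <= 28): swap arr[5] and arr[8], array becomes [28, 12, 27, 9, 11, 14, 27, 4, 37]
i ends at 8, j ends at 7: the pointers have crossed (j < i), so scanning stops.

Swap pivot arr[0] with arr[7] to place pivot at position 7: [4, 12, 27, 9, 11, 14, 27, 28, 37]
Pivot position: 7

After partitioning with pivot 28, the array becomes [4, 12, 27, 9, 11, 14, 27, 28, 37]. The pivot is placed at index 7. All elements to the left of the pivot are <= 28, and all elements to the right are > 28.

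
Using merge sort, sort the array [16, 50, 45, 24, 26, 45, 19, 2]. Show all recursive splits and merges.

Merge sort trace:

Split: [16, 50, 45, 24, 26, 45, 19, 2] -> [16, 50, 45, 24] and [26, 45, 19, 2]
  Split: [16, 50, 45, 24] -> [16, 50] and [45, 24]
    Split: [16, 50] -> [16] and [50]
    Merge: [16] + [50] -> [16, 50]
    Split: [45, 24] -> [45] and [24]
    Merge: [45] + [24] -> [24, 45]
  Merge: [16, 50] + [24, 45] -> [16, 24, 45, 50]
  Split: [26, 45, 19, 2] -> [26, 45] and [19, 2]
    Split: [26, 45] -> [26] and [45]
    Merge: [26] + [45] -> [26, 45]
    Split: [19, 2] -> [19] and [2]
    Merge: [19] + [2] -> [2, 19]
  Merge: [26, 45] + [2, 19] -> [2, 19, 26, 45]
Merge: [16, 24, 45, 50] + [2, 19, 26, 45] -> [2, 16, 19, 24, 26, 45, 45, 50]

Final sorted array: [2, 16, 19, 24, 26, 45, 45, 50]

The merge sort proceeds by recursively splitting the array and merging sorted halves.
After all merges, the sorted array is [2, 16, 19, 24, 26, 45, 45, 50].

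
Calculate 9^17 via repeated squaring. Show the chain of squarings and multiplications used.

Computing 9^17 by squaring (build up from 9^1; each line after the first costs one multiplication):

9^1 = 9
9^2 = (9^1)^2 = 9^2 = 81
9^4 = (9^2)^2 = 81^2 = 6561
9^8 = (9^4)^2 = 6561^2 = 43046721
9^16 = (9^8)^2 = 43046721^2 = 1853020188851841
9^17 = 9 * 9^16 = 9 * 1853020188851841 = 16677181699666569

Result: 16677181699666569
Multiplications needed: 5 (5 lines after 9^1)

9^17 = 16677181699666569. Using exponentiation by squaring, this requires 5 multiplications. The key idea: if the exponent is even, square the half-power; if odd, multiply by the base once.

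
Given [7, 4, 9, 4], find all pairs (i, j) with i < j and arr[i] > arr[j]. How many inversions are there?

Finding inversions in [7, 4, 9, 4]:

(0, 1): arr[0]=7 > arr[1]=4
(0, 3): arr[0]=7 > arr[3]=4
(2, 3): arr[2]=9 > arr[3]=4

Total inversions: 3

The array has 3 inversion(s): (0,1), (0,3), (2,3). Each pair (i,j) satisfies i < j and arr[i] > arr[j].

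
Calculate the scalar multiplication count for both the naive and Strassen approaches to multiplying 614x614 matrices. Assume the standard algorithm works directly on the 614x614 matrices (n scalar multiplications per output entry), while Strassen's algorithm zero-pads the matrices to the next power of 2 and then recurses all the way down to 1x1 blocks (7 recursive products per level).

Matrix multiplication for 614x614 matrices:

Strassen's algorithm requires power-of-2 dimensions. Pad 614x614 to 1024x1024 (next power of 2).

Standard algorithm: 614^3 = 231475544 multiplications
Strassen's algorithm: 7^(log2(1024)) = 7^10 = 282475249 multiplications
Difference: 231475544 - 282475249 = -50999705 (Strassen uses MORE here due to padding overhead — for small or just-over-power-of-2 n, padding can outweigh the per-level savings)

Standard: 231475544 multiplications (614^3). Strassen: 282475249 multiplications (7^10, after padding to 1024x1024). Strassen reduces 8 recursive multiplications to 7 at each level.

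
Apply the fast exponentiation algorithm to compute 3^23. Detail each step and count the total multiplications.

Computing 3^23 by squaring (build up from 3^1; each line after the first costs one multiplication):

3^1 = 3
3^2 = (3^1)^2 = 3^2 = 9
3^4 = (3^2)^2 = 9^2 = 81
3^5 = 3 * 3^4 = 3 * 81 = 243
3^10 = (3^5)^2 = 243^2 = 59049
3^11 = 3 * 3^10 = 3 * 59049 = 177147
3^22 = (3^11)^2 = 177147^2 = 31381059609
3^23 = 3 * 3^22 = 3 * 31381059609 = 94143178827

Result: 94143178827
Multiplications needed: 7 (7 lines after 3^1)

3^23 = 94143178827. Using exponentiation by squaring, this requires 7 multiplications. The key idea: if the exponent is even, square the half-power; if odd, multiply by the base once.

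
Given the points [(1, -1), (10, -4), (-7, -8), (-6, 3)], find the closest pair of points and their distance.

Computing all pairwise distances among 4 points:

d((1, -1), (10, -4)) = 9.4868
d((1, -1), (-7, -8)) = 10.6301
d((1, -1), (-6, 3)) = 8.0623 <-- minimum
d((10, -4), (-7, -8)) = 17.4642
d((10, -4), (-6, 3)) = 17.4642
d((-7, -8), (-6, 3)) = 11.0454

Closest pair: (1, -1) and (-6, 3) with distance 8.0623

The closest pair is (1, -1) and (-6, 3) with Euclidean distance 8.0623. For 4 points, brute-force pairwise comparison is shown above. For large n, the divide-and-conquer algorithm (sort by x, recurse on halves, check the dividing strip) achieves O(n log n).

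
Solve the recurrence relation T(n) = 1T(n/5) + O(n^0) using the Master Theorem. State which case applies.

Master Theorem for T(n) = 1T(n/5) + O(n^0):

a = 1, b = 5, c = 0
log_b(a) = log_5(1) = 0.0000

Case 2: c = 0 = log_5(1) = 0.0000
T(n) = O(n^0 log n) = O(log n)

For T(n) = 1T(n/5) + O(n^0): log_5(1) = 0.0000. This is Case 2 of the Master Theorem (c = log_b(a), equal work at all levels), giving O(log n).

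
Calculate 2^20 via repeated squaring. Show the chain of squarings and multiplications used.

Computing 2^20 by squaring (build up from 2^1; each line after the first costs one multiplication):

2^1 = 2
2^2 = (2^1)^2 = 2^2 = 4
2^4 = (2^2)^2 = 4^2 = 16
2^5 = 2 * 2^4 = 2 * 16 = 32
2^10 = (2^5)^2 = 32^2 = 1024
2^20 = (2^10)^2 = 1024^2 = 1048576

Result: 1048576
Multiplications needed: 5 (5 lines after 2^1)

2^20 = 1048576. Using exponentiation by squaring, this requires 5 multiplications. The key idea: if the exponent is even, square the half-power; if odd, multiply by the base once.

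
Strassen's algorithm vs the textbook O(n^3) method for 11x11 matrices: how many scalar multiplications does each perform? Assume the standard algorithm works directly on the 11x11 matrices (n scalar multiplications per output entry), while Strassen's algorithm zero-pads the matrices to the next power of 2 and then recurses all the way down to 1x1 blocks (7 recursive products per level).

Matrix multiplication for 11x11 matrices:

Strassen's algorithm requires power-of-2 dimensions. Pad 11x11 to 16x16 (next power of 2).

Standard algorithm: 11^3 = 1331 multiplications
Strassen's algorithm: 7^(log2(16)) = 7^4 = 2401 multiplications
Difference: 1331 - 2401 = -1070 (Strassen uses MORE here due to padding overhead — for small or just-over-power-of-2 n, padding can outweigh the per-level savings)

Standard: 1331 multiplications (11^3). Strassen: 2401 multiplications (7^4, after padding to 16x16). Strassen reduces 8 recursive multiplications to 7 at each level.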